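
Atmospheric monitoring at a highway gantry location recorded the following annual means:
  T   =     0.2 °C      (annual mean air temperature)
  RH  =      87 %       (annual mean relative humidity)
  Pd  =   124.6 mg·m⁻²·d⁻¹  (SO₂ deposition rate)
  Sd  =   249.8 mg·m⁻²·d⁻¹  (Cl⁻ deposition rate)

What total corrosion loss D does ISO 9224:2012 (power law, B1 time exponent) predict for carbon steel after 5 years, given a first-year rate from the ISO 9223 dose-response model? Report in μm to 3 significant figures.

carbon steel: T≤10 °C ⇒ hinge +0.150·(0.2−10) = -1.4700
  sulphur-dioxide contribution → 28.5 μm/a
  chloride contribution → 55.65 μm/a
  ⇒ r_corr(carbon steel) = 84.15 μm/a
Power-law: D(5) = r_corr · 5^0.523
  D(5) = 84.15 × 5^0.523 = 84.15 × 2.32 = 195.3 μm

D(5) = 195 μm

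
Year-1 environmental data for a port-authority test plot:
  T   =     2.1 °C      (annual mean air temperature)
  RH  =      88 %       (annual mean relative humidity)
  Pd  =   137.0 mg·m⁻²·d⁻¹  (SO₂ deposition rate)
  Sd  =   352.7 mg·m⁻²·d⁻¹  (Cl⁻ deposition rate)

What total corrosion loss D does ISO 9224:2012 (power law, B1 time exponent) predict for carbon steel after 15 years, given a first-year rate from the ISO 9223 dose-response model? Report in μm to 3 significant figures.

carbon steel: temperature factor f = +0.150·(-7.9) = -1.1850
  SO₂ term: 1.77·137.0^0.52·exp(0.02·88-1.1850) = 40.62
  Sd branch = 0.102·Sd^0.62·e^(0.033·RH+0.04·T) = 76.85 μm/a
  r_corr = 40.62 + 76.85 = 117.5 μm/a
Power-law: D(15) = r_corr · 15^0.523
  D(15) = 117.5 × 15^0.523 = 117.5 × 4.122 = 484.2 μm

D(15) = 484 μm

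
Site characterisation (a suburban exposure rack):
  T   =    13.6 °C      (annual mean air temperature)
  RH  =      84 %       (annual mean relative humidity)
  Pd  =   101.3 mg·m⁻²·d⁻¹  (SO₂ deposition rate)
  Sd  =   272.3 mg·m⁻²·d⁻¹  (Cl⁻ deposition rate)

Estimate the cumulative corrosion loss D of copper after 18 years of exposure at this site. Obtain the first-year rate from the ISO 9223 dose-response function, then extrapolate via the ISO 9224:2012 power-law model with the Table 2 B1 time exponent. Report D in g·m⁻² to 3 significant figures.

D(18) = 230 g·m⁻²

copper: f(T) = -0.080·(T−10) [T>10 °C] = -0.2880
  sulphur-dioxide contribution → 1.875 μm/a
  chloride contribution → 1.866 μm/a
  total first-year rate 3.741 μm/a
ISO 9224: D(t) = r_corr · t^b with b = 0.667 (copper, B1)
  D(18) = 3.741 × 18^0.667 = 3.741 × 6.875 = 25.72 μm
  Mass loss = 25.72 μm × 8.96 g/cm³ = 230.4 g·m⁻²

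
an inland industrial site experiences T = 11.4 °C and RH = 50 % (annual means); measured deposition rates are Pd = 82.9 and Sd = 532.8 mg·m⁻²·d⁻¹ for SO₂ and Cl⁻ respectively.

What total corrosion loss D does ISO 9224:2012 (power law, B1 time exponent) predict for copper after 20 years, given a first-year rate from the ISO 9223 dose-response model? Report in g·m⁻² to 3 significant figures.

copper: T>10 °C ⇒ hinge -0.080·(11.4−10) = -0.1120
  SO₂ term: 0.0053·82.9^0.26·exp(0.059·50-0.1120) = 0.2855
  Sd branch = 0.01025·Sd^0.27·e^(0.036·RH+0.049·T) = 0.5905 μm/a
  sum: 0.2855 + 0.5905 → r_corr = 0.876 μm/a
Long-term exponent b (ISO 9224 Table 2, B1) = 0.667
  D(20) = 0.876 × 20^0.667 = 0.876 × 7.375 = 6.461 μm
  Mass loss = 6.461 μm × 8.96 g/cm³ = 57.89 g·m⁻²

D(20) = 57.9 g·m⁻²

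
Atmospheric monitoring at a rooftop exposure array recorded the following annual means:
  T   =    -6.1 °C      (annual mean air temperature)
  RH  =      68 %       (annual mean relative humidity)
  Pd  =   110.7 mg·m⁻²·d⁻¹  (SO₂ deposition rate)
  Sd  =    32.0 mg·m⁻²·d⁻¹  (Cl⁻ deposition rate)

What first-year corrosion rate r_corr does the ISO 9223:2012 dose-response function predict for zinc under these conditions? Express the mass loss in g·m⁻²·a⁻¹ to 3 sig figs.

r_corr = 9.97 g·m⁻²·a⁻¹

zinc: temperature factor f = +0.038·(-16.1) = -0.6118
  sulphur-dioxide contribution → 1.267 μm/a
  chloride contribution → 0.1294 μm/a
  ⇒ r_corr(zinc) = 1.396 μm/a
Convert to mass loss: 1.396 μm/a × 7.14 g/cm³ = 9.971 g·m⁻²·a⁻¹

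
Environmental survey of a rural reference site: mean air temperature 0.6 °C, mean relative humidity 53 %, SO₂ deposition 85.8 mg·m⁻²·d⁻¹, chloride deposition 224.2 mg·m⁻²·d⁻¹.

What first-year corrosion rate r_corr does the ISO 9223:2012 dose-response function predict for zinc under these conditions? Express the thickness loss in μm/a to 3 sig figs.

zinc: f(T) = +0.038·(T−10) [T≤10 °C] = -0.3572
  sulphur-dioxide contribution → 0.7328 μm/a
  chloride contribution → 0.6154 μm/a
  total first-year rate 1.348 μm/a

r_corr = 1.35 μm/a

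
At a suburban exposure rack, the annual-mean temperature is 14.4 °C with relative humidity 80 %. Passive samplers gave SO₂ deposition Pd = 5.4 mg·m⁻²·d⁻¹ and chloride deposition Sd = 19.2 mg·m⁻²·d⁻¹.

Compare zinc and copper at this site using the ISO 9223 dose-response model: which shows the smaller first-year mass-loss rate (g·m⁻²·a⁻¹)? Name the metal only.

zinc

zinc: temperature factor f = -0.071·(4.4) = -0.3124
  sulphur-dioxide contribution → 0.7859 μm/a
  chloride contribution → 0.6082 μm/a
  ⇒ r_corr(zinc) = 1.394 μm/a
  mass loss = 1.394 μm/a × 7.14 g/cm³ = 9.954 g·m⁻²·a⁻¹
copper: T>10 °C ⇒ hinge -0.080·(14.4−10) = -0.3520
  sulphur-dioxide contribution → 0.6482 μm/a
  chloride contribution → 0.8211 μm/a
  total first-year rate 1.469 μm/a
  mass loss = 1.469 μm/a × 8.96 g/cm³ = 13.17 g·m⁻²·a⁻¹
Ordering by g·m⁻²·a⁻¹: copper (13.2) > zinc (9.95)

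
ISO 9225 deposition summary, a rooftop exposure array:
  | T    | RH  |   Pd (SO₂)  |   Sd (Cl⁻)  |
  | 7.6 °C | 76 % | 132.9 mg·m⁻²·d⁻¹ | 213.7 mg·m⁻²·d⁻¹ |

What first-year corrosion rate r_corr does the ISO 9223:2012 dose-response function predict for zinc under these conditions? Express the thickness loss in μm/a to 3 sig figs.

r_corr = 4.64 μm/a

zinc: f(T) = +0.038·(T−10) [T≤10 °C] = -0.0912
  SO₂ term: 0.0129·132.9^0.44·exp(0.046·76-0.0912) = 3.339
  Sd branch = 0.0175·Sd^0.57·e^(0.008·RH+0.085·T) = 1.305 μm/a
  sum: 3.339 + 1.305 → r_corr = 4.644 μm/a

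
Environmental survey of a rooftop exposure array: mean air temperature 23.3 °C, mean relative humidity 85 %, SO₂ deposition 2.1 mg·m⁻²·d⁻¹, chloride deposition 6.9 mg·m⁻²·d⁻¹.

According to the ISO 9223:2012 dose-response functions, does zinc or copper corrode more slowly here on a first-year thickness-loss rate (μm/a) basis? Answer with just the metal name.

zinc: temperature factor f = -0.071·(13.3) = -0.9443
  sulphur-dioxide contribution → 0.347 μm/a
  chloride contribution → 0.7527 μm/a
  ⇒ r_corr(zinc) = 1.1 μm/a
copper: f(T) = -0.080·(T−10) [T>10 °C] = -1.0640
  sulphur-dioxide contribution → 0.3342 μm/a
  chloride contribution → 1.153 μm/a
  ⇒ r_corr(copper) = 1.488 μm/a
Ordering by μm/a: copper (1.49) > zinc (1.1)

zinc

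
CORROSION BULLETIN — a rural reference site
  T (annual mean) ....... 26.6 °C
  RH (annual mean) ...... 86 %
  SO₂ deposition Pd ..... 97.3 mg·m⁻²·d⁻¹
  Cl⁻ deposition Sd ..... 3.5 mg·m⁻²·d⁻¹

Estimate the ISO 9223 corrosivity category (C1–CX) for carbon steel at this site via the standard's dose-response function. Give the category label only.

C4

carbon steel: temperature factor f = -0.054·(16.6) = -0.8964
  SO₂ term: 1.77·97.3^0.52·exp(0.02·86-0.8964) = 43.6
  Sd branch = 0.102·Sd^0.62·e^(0.033·RH+0.04·T) = 10.98 μm/a
  sum: 43.6 + 10.98 → r_corr = 54.58 μm/a
Category bounds: 50…80 μm/a bracket r_corr ⇒ C4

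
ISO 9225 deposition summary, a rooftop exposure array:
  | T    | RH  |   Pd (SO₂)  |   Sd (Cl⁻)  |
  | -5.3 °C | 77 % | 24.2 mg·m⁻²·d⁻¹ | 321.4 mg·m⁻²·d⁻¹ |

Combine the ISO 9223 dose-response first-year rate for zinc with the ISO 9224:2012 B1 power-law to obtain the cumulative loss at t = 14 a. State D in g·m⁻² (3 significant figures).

D(14) = 95.6 g·m⁻²

zinc: temperature factor f = +0.038·(-15.3) = -0.5814
  SO₂ term: 0.0129·24.2^0.44·exp(0.046·77-0.5814) = 1.012
  Sd branch = 0.0175·Sd^0.57·e^(0.008·RH+0.085·T) = 0.5545 μm/a
  sum: 1.012 + 0.5545 → r_corr = 1.567 μm/a
Long-term exponent b (ISO 9224 Table 2, B1) = 0.813
  D(14) = 1.567 × 14^0.813 = 1.567 × 8.547 = 13.39 μm
  Mass loss = 13.39 μm × 7.14 g/cm³ = 95.6 g·m⁻²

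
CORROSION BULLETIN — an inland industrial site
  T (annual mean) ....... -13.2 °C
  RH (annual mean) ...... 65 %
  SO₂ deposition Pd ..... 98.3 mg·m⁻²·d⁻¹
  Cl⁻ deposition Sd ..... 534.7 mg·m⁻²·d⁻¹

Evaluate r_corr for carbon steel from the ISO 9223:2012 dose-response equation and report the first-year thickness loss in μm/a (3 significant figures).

r_corr = 27.4 μm/a

carbon steel: temperature factor f = +0.150·(-23.2) = -3.4800
  sulphur-dioxide contribution → 2.174 μm/a
  chloride contribution → 25.25 μm/a
  total first-year rate 27.43 μm/a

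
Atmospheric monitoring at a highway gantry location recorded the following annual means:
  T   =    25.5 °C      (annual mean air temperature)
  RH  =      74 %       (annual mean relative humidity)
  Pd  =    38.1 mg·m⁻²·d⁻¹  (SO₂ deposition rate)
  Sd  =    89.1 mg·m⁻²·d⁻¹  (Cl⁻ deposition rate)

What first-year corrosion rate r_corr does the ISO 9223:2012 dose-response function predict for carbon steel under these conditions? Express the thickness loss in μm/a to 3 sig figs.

r_corr = 75.0 μm/a

carbon steel: T>10 °C ⇒ hinge -0.054·(25.5−10) = -0.8370
  sulphur-dioxide contribution → 22.35 μm/a
  chloride contribution → 52.61 μm/a
  ⇒ r_corr(carbon steel) = 74.96 μm/a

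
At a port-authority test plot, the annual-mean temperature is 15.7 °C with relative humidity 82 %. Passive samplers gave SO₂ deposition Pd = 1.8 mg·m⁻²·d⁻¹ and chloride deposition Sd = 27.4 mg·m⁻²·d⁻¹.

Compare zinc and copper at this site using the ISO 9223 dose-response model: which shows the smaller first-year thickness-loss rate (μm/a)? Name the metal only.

zinc: T>10 °C ⇒ hinge -0.071·(15.7−10) = -0.4047
  Pd branch = 0.0129·Pd^0.44·e^(0.046·RH+f) = 0.4845 μm/a
  Sd branch = 0.0175·Sd^0.57·e^(0.008·RH+0.085·T) = 0.8453 μm/a
  sum: 0.4845 + 0.8453 → r_corr = 1.33 μm/a
copper: temperature factor f = -0.080·(5.7) = -0.4560
  SO₂ term: 0.0053·1.8^0.26·exp(0.059·82-0.4560) = 0.494
  Sd branch = 0.01025·Sd^0.27·e^(0.036·RH+0.049·T) = 1.035 μm/a
  r_corr = 0.494 + 1.035 = 1.529 μm/a
Ordering by μm/a: copper (1.53) > zinc (1.33)

zinc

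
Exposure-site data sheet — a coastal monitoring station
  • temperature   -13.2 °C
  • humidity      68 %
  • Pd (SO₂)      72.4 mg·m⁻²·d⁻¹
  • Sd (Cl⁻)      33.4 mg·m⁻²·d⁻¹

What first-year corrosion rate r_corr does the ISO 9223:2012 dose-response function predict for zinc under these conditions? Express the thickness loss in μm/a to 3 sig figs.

zinc: T≤10 °C ⇒ hinge +0.038·(-13.2−10) = -0.8816
  sulphur-dioxide contribution → 0.8026 μm/a
  chloride contribution → 0.07254 μm/a
  ⇒ r_corr(zinc) = 0.8751 μm/a

r_corr = 0.875 μm/a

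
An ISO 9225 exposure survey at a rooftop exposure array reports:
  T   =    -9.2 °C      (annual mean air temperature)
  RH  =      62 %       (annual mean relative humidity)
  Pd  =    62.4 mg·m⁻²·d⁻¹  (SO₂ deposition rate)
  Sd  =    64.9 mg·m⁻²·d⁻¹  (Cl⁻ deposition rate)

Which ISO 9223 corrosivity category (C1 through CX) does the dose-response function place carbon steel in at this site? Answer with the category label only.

C2

carbon steel: T≤10 °C ⇒ hinge +0.150·(-9.2−10) = -2.8800
  SO₂ term: 1.77·62.4^0.52·exp(0.02·62-2.8800) = 2.946
  Cl⁻ term: 0.102·64.9^0.62·exp(0.033·62+0.04·-9.2) = 7.26
  r_corr = 2.946 + 7.26 = 10.21 μm/a
ISO 9223 Table 2 (carbon steel): 1.3 < 10.2 ≤ 25 μm/a ⇒ C2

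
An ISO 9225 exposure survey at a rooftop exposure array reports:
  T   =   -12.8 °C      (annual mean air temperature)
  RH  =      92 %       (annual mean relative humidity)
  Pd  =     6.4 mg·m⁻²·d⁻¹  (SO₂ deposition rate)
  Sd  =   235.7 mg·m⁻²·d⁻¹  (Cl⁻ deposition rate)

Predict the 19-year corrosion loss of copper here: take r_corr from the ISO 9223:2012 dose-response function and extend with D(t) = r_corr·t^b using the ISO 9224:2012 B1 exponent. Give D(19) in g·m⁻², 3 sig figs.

D(19) = 49.0 g·m⁻²

copper: temperature factor f = +0.126·(-22.8) = -2.8728
  SO₂ term: 0.0053·6.4^0.26·exp(0.059·92-2.8728) = 0.1106
  Sd branch = 0.01025·Sd^0.27·e^(0.036·RH+0.049·T) = 0.6565 μm/a
  r_corr = 0.1106 + 0.6565 = 0.7671 μm/a
Long-term exponent b (ISO 9224 Table 2, B1) = 0.667
  D(19) = 0.7671 × 19^0.667 = 0.7671 × 7.127 = 5.467 μm
  Mass loss = 5.467 μm × 8.96 g/cm³ = 48.99 g·m⁻²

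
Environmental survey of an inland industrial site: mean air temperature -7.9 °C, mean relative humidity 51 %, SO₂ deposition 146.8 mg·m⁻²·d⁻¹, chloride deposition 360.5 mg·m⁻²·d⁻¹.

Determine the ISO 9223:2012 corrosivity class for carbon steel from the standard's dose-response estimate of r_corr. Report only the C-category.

carbon steel: T≤10 °C ⇒ hinge +0.150·(-7.9−10) = -2.6850
  sulphur-dioxide contribution → 4.483 μm/a
  chloride contribution → 15.4 μm/a
  total first-year rate 19.88 μm/a
ISO 9223 Table 2 (carbon steel): 1.3 < 19.9 ≤ 25 μm/a ⇒ C2

C2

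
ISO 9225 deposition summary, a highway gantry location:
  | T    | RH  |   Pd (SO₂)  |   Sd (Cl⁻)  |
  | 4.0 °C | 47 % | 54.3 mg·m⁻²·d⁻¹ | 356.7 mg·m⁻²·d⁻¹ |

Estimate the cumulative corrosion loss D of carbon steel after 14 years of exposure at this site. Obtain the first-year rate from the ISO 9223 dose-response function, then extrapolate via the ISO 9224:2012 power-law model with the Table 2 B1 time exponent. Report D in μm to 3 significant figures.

D(14) = 144 μm

carbon steel: T≤10 °C ⇒ hinge +0.150·(4.0−10) = -0.9000
  Pd branch = 1.77·Pd^0.52·e^(0.02·RH+f) = 14.7 μm/a
  Sd branch = 0.102·Sd^0.62·e^(0.033·RH+0.04·T) = 21.58 μm/a
  r_corr = 14.7 + 21.58 = 36.29 μm/a
Long-term exponent b (ISO 9224 Table 2, B1) = 0.523
  D(14) = 36.29 × 14^0.523 = 36.29 × 3.976 = 144.3 μm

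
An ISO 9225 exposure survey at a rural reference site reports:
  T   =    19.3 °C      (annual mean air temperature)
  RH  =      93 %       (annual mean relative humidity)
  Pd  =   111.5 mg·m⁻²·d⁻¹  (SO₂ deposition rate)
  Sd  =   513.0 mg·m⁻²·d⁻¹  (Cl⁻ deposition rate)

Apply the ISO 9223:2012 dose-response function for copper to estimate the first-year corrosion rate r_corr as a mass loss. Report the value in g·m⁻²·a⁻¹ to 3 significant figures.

r_corr = 54.8 g·m⁻²·a⁻¹

copper: f(T) = -0.080·(T−10) [T>10 °C] = -0.7440
  Pd branch = 0.0053·Pd^0.26·e^(0.059·RH+f) = 2.072 μm/a
  Cl⁻ term: 0.01025·513.0^0.27·exp(0.036·93+0.049·19.3) = 4.047
  sum: 2.072 + 4.047 → r_corr = 6.12 μm/a
Convert to mass loss: 6.12 μm/a × 8.96 g/cm³ = 54.83 g·m⁻²·a⁻¹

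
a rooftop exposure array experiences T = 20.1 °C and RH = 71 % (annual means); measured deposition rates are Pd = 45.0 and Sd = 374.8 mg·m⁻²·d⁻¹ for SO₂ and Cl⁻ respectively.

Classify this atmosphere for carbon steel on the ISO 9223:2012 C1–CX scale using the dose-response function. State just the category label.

carbon steel: temperature factor f = -0.054·(10.1) = -0.5454
  Pd branch = 1.77·Pd^0.52·e^(0.02·RH+f) = 30.72 μm/a
  Cl⁻ term: 0.102·374.8^0.62·exp(0.033·71+0.04·20.1) = 93.56
  r_corr = 30.72 + 93.56 = 124.3 μm/a
Category bounds: 80…200 μm/a bracket r_corr ⇒ C5

C5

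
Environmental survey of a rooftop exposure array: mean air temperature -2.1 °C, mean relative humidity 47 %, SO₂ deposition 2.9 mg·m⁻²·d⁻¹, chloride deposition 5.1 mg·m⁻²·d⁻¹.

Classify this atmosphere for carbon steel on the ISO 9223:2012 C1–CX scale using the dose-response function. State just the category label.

carbon steel: f(T) = +0.150·(T−10) [T≤10 °C] = -1.8150
  Pd branch = 1.77·Pd^0.52·e^(0.02·RH+f) = 1.284 μm/a
  Sd branch = 0.102·Sd^0.62·e^(0.033·RH+0.04·T) = 1.215 μm/a
  sum: 1.284 + 1.215 → r_corr = 2.498 μm/a
ISO 9223 Table 2 (carbon steel): 1.3 < 2.5 ≤ 25 μm/a ⇒ C2

C2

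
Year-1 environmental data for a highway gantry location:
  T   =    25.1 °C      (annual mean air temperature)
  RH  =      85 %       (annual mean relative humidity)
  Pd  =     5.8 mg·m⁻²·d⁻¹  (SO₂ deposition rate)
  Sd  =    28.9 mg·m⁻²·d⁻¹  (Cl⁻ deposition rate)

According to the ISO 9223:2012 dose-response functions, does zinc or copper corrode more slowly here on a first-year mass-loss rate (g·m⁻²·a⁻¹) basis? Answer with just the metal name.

zinc

zinc: temperature factor f = -0.071·(15.1) = -1.0721
  sulphur-dioxide contribution → 0.4775 μm/a
  chloride contribution → 1.984 μm/a
  ⇒ r_corr(zinc) = 2.462 μm/a
  mass loss = 2.462 μm/a × 7.14 g/cm³ = 17.58 g·m⁻²·a⁻¹
copper: temperature factor f = -0.080·(15.1) = -1.2080
  sulphur-dioxide contribution → 0.3768 μm/a
  chloride contribution → 1.855 μm/a
  ⇒ r_corr(copper) = 2.231 μm/a
  mass loss = 2.231 μm/a × 8.96 g/cm³ = 19.99 g·m⁻²·a⁻¹
Ordering by g·m⁻²·a⁻¹: copper (20) > zinc (17.6)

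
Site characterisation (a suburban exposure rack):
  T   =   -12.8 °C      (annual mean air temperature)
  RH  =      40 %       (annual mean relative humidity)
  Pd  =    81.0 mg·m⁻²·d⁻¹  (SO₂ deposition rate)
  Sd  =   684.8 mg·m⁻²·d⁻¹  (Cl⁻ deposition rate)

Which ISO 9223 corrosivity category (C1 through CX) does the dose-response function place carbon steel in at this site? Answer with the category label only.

C2

carbon steel: T≤10 °C ⇒ hinge +0.150·(-12.8−10) = -3.4200
  Pd branch = 1.77·Pd^0.52·e^(0.02·RH+f) = 1.266 μm/a
  Cl⁻ term: 0.102·684.8^0.62·exp(0.033·40+0.04·-12.8) = 13.11
  r_corr = 1.266 + 13.11 = 14.37 μm/a
Category bounds: 1.3…25 μm/a bracket r_corr ⇒ C2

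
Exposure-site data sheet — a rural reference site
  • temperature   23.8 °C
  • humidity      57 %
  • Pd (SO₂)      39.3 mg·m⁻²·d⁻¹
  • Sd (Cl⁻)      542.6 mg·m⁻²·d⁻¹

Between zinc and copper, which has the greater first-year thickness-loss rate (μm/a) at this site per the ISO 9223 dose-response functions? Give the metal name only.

zinc

zinc: temperature factor f = -0.071·(13.8) = -0.9798
  sulphur-dioxide contribution → 0.3352 μm/a
  chloride contribution → 7.556 μm/a
  ⇒ r_corr(zinc) = 7.891 μm/a
copper: T>10 °C ⇒ hinge -0.080·(23.8−10) = -1.1040
  sulphur-dioxide contribution → 0.1318 μm/a
  chloride contribution → 1.402 μm/a
  ⇒ r_corr(copper) = 1.534 μm/a
Ordering by μm/a: zinc (7.89) > copper (1.53)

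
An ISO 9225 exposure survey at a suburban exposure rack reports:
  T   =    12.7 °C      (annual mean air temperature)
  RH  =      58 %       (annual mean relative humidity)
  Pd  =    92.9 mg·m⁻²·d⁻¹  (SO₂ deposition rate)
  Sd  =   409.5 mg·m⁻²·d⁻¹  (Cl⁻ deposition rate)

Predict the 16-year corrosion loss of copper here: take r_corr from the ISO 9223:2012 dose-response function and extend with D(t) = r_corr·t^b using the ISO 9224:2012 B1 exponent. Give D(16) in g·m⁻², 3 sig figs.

D(16) = 68.7 g·m⁻²

copper: temperature factor f = -0.080·(2.7) = -0.2160
  sulphur-dioxide contribution → 0.4249 μm/a
  chloride contribution → 0.7818 μm/a
  ⇒ r_corr(copper) = 1.207 μm/a
Power-law: D(16) = r_corr · 16^0.667
  D(16) = 1.207 × 16^0.667 = 1.207 × 6.355 = 7.669 μm
  Mass loss = 7.669 μm × 8.96 g/cm³ = 68.72 g·m⁻²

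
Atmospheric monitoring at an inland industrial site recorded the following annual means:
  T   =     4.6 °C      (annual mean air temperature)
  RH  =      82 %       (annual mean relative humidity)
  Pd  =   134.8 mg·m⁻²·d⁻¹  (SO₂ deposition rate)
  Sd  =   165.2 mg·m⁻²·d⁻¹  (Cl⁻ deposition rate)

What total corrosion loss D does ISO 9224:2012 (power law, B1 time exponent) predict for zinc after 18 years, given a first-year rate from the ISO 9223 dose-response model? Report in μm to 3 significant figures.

D(18) = 51.0 μm

zinc: f(T) = +0.038·(T−10) [T≤10 °C] = -0.2052
  sulphur-dioxide contribution → 3.951 μm/a
  chloride contribution → 0.9162 μm/a
  ⇒ r_corr(zinc) = 4.867 μm/a
Long-term exponent b (ISO 9224 Table 2, B1) = 0.813
  D(18) = 4.867 × 18^0.813 = 4.867 × 10.48 = 51.03 μm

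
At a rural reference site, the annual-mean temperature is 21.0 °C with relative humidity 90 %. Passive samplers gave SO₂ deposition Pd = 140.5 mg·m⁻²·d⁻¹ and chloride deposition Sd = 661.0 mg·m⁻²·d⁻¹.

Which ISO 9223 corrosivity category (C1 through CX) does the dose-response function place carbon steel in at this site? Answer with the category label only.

CX

carbon steel: T>10 °C ⇒ hinge -0.054·(21.0−10) = -0.5940
  sulphur-dioxide contribution → 77.36 μm/a
  chloride contribution → 258.1 μm/a
  ⇒ r_corr(carbon steel) = 335.5 μm/a
Category bounds: 200…700 μm/a bracket r_corr ⇒ CX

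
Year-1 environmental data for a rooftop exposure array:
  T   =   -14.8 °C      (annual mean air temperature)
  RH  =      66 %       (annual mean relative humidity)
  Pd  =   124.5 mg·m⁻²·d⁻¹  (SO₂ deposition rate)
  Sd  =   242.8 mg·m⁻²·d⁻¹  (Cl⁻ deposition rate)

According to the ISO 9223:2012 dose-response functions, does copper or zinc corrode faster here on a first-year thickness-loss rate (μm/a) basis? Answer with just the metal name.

zinc

copper: f(T) = +0.126·(T−10) [T≤10 °C] = -3.1248
  SO₂ term: 0.0053·124.5^0.26·exp(0.059·66-3.1248) = 0.04009
  Sd branch = 0.01025·Sd^0.27·e^(0.036·RH+0.049·T) = 0.2353 μm/a
  r_corr = 0.04009 + 0.2353 = 0.2754 μm/a
zinc: T≤10 °C ⇒ hinge +0.038·(-14.8−10) = -0.9424
  SO₂ term: 0.0129·124.5^0.44·exp(0.046·66-0.9424) = 0.8744
  Cl⁻ term: 0.0175·242.8^0.57·exp(0.008·66+0.085·-14.8) = 0.193
  sum: 0.8744 + 0.193 → r_corr = 1.067 μm/a
Ordering by μm/a: zinc (1.07) > copper (0.275)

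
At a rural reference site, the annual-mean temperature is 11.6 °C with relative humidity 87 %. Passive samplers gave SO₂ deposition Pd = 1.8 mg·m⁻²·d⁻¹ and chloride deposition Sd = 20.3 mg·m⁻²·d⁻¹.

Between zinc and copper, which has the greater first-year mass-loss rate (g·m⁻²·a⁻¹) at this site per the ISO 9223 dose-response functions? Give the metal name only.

zinc: T>10 °C ⇒ hinge -0.071·(11.6−10) = -0.1136
  sulphur-dioxide contribution → 0.8159 μm/a
  chloride contribution → 0.5234 μm/a
  total first-year rate 1.339 μm/a
  mass loss = 1.339 μm/a × 7.14 g/cm³ = 9.562 g·m⁻²·a⁻¹
copper: T>10 °C ⇒ hinge -0.080·(11.6−10) = -0.1280
  sulphur-dioxide contribution → 0.9211 μm/a
  chloride contribution → 0.935 μm/a
  total first-year rate 1.856 μm/a
  mass loss = 1.856 μm/a × 8.96 g/cm³ = 16.63 g·m⁻²·a⁻¹
Ordering by g·m⁻²·a⁻¹: copper (16.6) > zinc (9.56)

copper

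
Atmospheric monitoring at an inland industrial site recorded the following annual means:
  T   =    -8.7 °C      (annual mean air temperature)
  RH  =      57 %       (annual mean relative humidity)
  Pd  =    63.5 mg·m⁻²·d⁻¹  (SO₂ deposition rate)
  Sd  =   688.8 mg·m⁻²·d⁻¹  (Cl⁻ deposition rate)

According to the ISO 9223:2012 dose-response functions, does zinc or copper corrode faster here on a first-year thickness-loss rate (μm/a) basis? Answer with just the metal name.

zinc

zinc: f(T) = +0.038·(T−10) [T≤10 °C] = -0.7106
  Pd branch = 0.0129·Pd^0.44·e^(0.046·RH+f) = 0.5419 μm/a
  Cl⁻ term: 0.0175·688.8^0.57·exp(0.008·57+0.085·-8.7) = 0.5465
  r_corr = 0.5419 + 0.5465 = 1.088 μm/a
copper: temperature factor f = +0.126·(-18.7) = -2.3562
  SO₂ term: 0.0053·63.5^0.26·exp(0.059·57-2.3562) = 0.04268
  Cl⁻ term: 0.01025·688.8^0.27·exp(0.036·57+0.049·-8.7) = 0.3041
  sum: 0.04268 + 0.3041 → r_corr = 0.3468 μm/a
Ordering by μm/a: zinc (1.09) > copper (0.347)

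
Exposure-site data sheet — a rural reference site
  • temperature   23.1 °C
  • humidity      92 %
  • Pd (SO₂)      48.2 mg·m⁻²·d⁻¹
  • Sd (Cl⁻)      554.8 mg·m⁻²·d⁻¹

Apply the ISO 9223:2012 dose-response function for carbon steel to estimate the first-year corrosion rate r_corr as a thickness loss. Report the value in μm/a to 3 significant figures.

r_corr = 310 μm/a

carbon steel: f(T) = -0.054·(T−10) [T>10 °C] = -0.7074
  SO₂ term: 1.77·48.2^0.52·exp(0.02·92-0.7074) = 41.21
  Cl⁻ term: 0.102·554.8^0.62·exp(0.033·92+0.04·23.1) = 269
  sum: 41.21 + 269 → r_corr = 310.2 μm/a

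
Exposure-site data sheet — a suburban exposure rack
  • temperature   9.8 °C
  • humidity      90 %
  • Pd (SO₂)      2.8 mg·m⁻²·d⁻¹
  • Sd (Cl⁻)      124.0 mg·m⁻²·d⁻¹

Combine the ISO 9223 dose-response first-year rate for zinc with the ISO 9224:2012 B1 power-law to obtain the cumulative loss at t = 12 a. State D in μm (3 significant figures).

zinc: temperature factor f = +0.038·(-0.2) = -0.0076
  SO₂ term: 0.0129·2.8^0.44·exp(0.046·90-0.0076) = 1.265
  Sd branch = 0.0175·Sd^0.57·e^(0.008·RH+0.085·T) = 1.29 μm/a
  r_corr = 1.265 + 1.29 = 2.555 μm/a
Long-term exponent b (ISO 9224 Table 2, B1) = 0.813
  D(12) = 2.555 × 12^0.813 = 2.555 × 7.54 = 19.27 μm

D(12) = 19.3 μm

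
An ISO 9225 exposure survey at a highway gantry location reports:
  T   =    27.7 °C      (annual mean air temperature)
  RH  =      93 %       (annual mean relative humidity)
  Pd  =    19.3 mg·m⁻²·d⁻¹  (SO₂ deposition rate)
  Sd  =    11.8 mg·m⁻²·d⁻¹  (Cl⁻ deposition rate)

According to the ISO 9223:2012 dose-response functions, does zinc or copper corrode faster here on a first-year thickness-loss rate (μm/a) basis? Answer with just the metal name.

copper

zinc: T>10 °C ⇒ hinge -0.071·(27.7−10) = -1.2567
  sulphur-dioxide contribution → 0.9736 μm/a
  chloride contribution → 1.584 μm/a
  total first-year rate 2.557 μm/a
copper: T>10 °C ⇒ hinge -0.080·(27.7−10) = -1.4160
  sulphur-dioxide contribution → 0.6707 μm/a
  chloride contribution → 2.206 μm/a
  total first-year rate 2.877 μm/a
Ordering by μm/a: copper (2.88) > zinc (2.56)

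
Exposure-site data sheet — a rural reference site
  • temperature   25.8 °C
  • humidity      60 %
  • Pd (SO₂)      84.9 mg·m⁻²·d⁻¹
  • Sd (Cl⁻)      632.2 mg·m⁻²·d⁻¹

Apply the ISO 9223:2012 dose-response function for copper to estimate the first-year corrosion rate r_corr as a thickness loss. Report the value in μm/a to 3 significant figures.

copper: T>10 °C ⇒ hinge -0.080·(25.8−10) = -1.2640
  Pd branch = 0.0053·Pd^0.26·e^(0.059·RH+f) = 0.1638 μm/a
  Sd branch = 0.01025·Sd^0.27·e^(0.036·RH+0.049·T) = 1.795 μm/a
  r_corr = 0.1638 + 1.795 = 1.959 μm/a

r_corr = 1.96 μm/a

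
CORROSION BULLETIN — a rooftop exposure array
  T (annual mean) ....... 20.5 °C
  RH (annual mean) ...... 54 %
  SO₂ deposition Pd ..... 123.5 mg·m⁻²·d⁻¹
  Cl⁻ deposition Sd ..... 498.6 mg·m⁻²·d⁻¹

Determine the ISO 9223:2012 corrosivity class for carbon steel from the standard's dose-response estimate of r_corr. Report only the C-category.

carbon steel: f(T) = -0.054·(T−10) [T>10 °C] = -0.5670
  Pd branch = 1.77·Pd^0.52·e^(0.02·RH+f) = 36.18 μm/a
  Sd branch = 0.102·Sd^0.62·e^(0.033·RH+0.04·T) = 64.75 μm/a
  sum: 36.18 + 64.75 → r_corr = 100.9 μm/a
ISO 9223 Table 2 (carbon steel): 80 < 101 ≤ 200 μm/a ⇒ C5

C5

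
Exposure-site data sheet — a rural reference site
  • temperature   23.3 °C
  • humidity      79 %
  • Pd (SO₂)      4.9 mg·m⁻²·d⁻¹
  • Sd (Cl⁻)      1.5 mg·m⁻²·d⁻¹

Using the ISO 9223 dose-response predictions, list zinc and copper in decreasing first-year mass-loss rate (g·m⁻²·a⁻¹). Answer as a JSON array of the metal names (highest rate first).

zinc: temperature factor f = -0.071·(13.3) = -0.9443
  Pd branch = 0.0129·Pd^0.44·e^(0.046·RH+f) = 0.3823 μm/a
  Sd branch = 0.0175·Sd^0.57·e^(0.008·RH+0.085·T) = 0.3006 μm/a
  r_corr = 0.3823 + 0.3006 = 0.6829 μm/a
  mass loss = 0.6829 μm/a × 7.14 g/cm³ = 4.876 g·m⁻²·a⁻¹
copper: f(T) = -0.080·(T−10) [T>10 °C] = -1.0640
  SO₂ term: 0.0053·4.9^0.26·exp(0.059·79-1.0640) = 0.2923
  Sd branch = 0.01025·Sd^0.27·e^(0.036·RH+0.049·T) = 0.6155 μm/a
  r_corr = 0.2923 + 0.6155 = 0.9078 μm/a
  mass loss = 0.9078 μm/a × 8.96 g/cm³ = 8.134 g·m⁻²·a⁻¹
Ordering by g·m⁻²·a⁻¹: copper (8.13) > zinc (4.88)

["copper", "zinc"]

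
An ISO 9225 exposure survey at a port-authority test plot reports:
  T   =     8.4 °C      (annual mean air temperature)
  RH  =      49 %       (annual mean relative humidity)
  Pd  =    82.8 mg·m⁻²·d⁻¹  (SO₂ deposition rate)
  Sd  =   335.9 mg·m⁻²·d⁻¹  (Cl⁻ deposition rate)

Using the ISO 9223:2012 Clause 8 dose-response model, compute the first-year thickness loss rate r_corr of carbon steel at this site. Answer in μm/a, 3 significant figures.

r_corr = 63.4 μm/a

carbon steel: temperature factor f = +0.150·(-1.6) = -0.2400
  Pd branch = 1.77·Pd^0.52·e^(0.02·RH+f) = 36.87 μm/a
  Cl⁻ term: 0.102·335.9^0.62·exp(0.033·49+0.04·8.4) = 26.49
  r_corr = 36.87 + 26.49 = 63.36 μm/a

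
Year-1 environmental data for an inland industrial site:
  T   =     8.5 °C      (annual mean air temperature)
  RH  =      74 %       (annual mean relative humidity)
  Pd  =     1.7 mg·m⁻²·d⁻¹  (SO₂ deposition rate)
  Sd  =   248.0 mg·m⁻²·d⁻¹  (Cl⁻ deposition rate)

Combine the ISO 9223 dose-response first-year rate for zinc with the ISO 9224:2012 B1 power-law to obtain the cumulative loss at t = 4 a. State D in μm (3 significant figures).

D(4) = 6.09 μm

zinc: temperature factor f = +0.038·(-1.5) = -0.0570
  Pd branch = 0.0129·Pd^0.44·e^(0.046·RH+f) = 0.463 μm/a
  Cl⁻ term: 0.0175·248.0^0.57·exp(0.008·74+0.085·8.5) = 1.509
  r_corr = 0.463 + 1.509 = 1.972 μm/a
ISO 9224: D(t) = r_corr · t^b with b = 0.813 (zinc, B1)
  D(4) = 1.972 × 4^0.813 = 1.972 × 3.087 = 6.087 μm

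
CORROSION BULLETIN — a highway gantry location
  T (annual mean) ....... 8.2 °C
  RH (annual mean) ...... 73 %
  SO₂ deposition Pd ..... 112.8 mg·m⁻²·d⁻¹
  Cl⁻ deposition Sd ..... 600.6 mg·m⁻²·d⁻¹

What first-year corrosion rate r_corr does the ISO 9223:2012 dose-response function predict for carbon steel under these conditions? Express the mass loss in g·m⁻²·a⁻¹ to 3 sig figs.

carbon steel: f(T) = +0.150·(T−10) [T≤10 °C] = -0.2700
  sulphur-dioxide contribution → 67.92 μm/a
  chloride contribution → 83.17 μm/a
  total first-year rate 151.1 μm/a
Convert to mass loss: 151.1 μm/a × 7.85 g/cm³ = 1186 g·m⁻²·a⁻¹

r_corr = 1.19e+03 g·m⁻²·a⁻¹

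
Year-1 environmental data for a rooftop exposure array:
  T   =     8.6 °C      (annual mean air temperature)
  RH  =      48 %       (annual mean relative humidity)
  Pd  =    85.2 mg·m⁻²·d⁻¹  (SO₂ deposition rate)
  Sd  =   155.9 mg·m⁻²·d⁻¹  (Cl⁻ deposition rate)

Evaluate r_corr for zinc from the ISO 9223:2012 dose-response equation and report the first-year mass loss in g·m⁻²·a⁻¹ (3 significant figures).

r_corr = 12.4 g·m⁻²·a⁻¹

zinc: T≤10 °C ⇒ hinge +0.038·(8.6−10) = -0.0532
  SO₂ term: 0.0129·85.2^0.44·exp(0.046·48-0.0532) = 0.7867
  Cl⁻ term: 0.0175·155.9^0.57·exp(0.008·48+0.085·8.6) = 0.9489
  r_corr = 0.7867 + 0.9489 = 1.736 μm/a
Convert to mass loss: 1.736 μm/a × 7.14 g/cm³ = 12.39 g·m⁻²·a⁻¹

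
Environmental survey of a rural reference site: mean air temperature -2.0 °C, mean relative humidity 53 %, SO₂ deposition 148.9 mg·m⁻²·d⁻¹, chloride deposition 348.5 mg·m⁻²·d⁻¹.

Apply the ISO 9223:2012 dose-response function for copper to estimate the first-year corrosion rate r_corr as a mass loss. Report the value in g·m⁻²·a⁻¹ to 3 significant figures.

r_corr = 3.60 g·m⁻²·a⁻¹

copper: T≤10 °C ⇒ hinge +0.126·(-2.0−10) = -1.5120
  SO₂ term: 0.0053·148.9^0.26·exp(0.059·53-1.5120) = 0.09786
  Cl⁻ term: 0.01025·348.5^0.27·exp(0.036·53+0.049·-2.0) = 0.3042
  r_corr = 0.09786 + 0.3042 = 0.4021 μm/a
Convert to mass loss: 0.4021 μm/a × 8.96 g/cm³ = 3.603 g·m⁻²·a⁻¹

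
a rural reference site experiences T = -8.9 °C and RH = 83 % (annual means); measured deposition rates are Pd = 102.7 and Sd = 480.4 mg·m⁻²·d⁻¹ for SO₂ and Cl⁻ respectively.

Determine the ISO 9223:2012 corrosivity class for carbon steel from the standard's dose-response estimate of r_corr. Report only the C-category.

carbon steel: T≤10 °C ⇒ hinge +0.150·(-8.9−10) = -2.8350
  SO₂ term: 1.77·102.7^0.52·exp(0.02·83-2.8350) = 6.077
  Cl⁻ term: 0.102·480.4^0.62·exp(0.033·83+0.04·-8.9) = 50.83
  r_corr = 6.077 + 50.83 = 56.91 μm/a
ISO 9223 Table 2 (carbon steel): 50 < 56.9 ≤ 80 μm/a ⇒ C4

C4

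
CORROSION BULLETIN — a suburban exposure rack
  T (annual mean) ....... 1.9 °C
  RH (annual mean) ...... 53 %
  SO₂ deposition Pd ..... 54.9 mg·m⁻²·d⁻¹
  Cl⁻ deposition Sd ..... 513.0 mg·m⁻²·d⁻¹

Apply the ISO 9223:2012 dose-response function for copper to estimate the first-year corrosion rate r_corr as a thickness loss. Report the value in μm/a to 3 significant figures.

r_corr = 0.532 μm/a

copper: temperature factor f = +0.126·(-8.1) = -1.0206
  Pd branch = 0.0053·Pd^0.26·e^(0.059·RH+f) = 0.1234 μm/a
  Sd branch = 0.01025·Sd^0.27·e^(0.036·RH+0.049·T) = 0.4088 μm/a
  r_corr = 0.1234 + 0.4088 = 0.5322 μm/a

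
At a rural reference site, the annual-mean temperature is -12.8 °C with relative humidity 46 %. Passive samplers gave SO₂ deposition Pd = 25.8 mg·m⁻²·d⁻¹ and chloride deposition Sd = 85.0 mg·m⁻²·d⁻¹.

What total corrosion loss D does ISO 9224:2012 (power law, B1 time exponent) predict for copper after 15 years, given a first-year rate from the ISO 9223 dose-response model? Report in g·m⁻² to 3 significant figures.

copper: T≤10 °C ⇒ hinge +0.126·(-12.8−10) = -2.8728
  sulphur-dioxide contribution → 0.01053 μm/a
  chloride contribution → 0.09516 μm/a
  ⇒ r_corr(copper) = 0.1057 μm/a
ISO 9224: D(t) = r_corr · t^b with b = 0.667 (copper, B1)
  D(15) = 0.1057 × 15^0.667 = 0.1057 × 6.088 = 0.6434 μm
  Mass loss = 0.6434 μm × 8.96 g/cm³ = 5.765 g·m⁻²

D(15) = 5.76 g·m⁻²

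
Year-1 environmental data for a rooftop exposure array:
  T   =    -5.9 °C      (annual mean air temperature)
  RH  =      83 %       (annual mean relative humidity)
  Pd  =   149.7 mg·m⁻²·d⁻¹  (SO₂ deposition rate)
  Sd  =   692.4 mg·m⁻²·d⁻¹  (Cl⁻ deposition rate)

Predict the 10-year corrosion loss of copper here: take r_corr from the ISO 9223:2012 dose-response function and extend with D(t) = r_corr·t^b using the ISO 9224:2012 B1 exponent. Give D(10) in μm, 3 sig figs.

D(10) = 5.77 μm

copper: T≤10 °C ⇒ hinge +0.126·(-5.9−10) = -2.0034
  sulphur-dioxide contribution → 0.352 μm/a
  chloride contribution → 0.8907 μm/a
  ⇒ r_corr(copper) = 1.243 μm/a
Power-law: D(10) = r_corr · 10^0.667
  D(10) = 1.243 × 10^0.667 = 1.243 × 4.645 = 5.772 μm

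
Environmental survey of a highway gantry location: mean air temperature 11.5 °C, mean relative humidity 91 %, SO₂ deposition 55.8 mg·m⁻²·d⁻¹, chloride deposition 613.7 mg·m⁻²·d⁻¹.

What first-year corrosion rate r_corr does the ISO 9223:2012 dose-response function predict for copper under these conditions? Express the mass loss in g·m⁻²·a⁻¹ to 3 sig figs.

copper: T>10 °C ⇒ hinge -0.080·(11.5−10) = -0.1200
  Pd branch = 0.0053·Pd^0.26·e^(0.059·RH+f) = 2.871 μm/a
  Sd branch = 0.01025·Sd^0.27·e^(0.036·RH+0.049·T) = 2.697 μm/a
  sum: 2.871 + 2.697 → r_corr = 5.568 μm/a
Convert to mass loss: 5.568 μm/a × 8.96 g/cm³ = 49.89 g·m⁻²·a⁻¹

r_corr = 49.9 g·m⁻²·a⁻¹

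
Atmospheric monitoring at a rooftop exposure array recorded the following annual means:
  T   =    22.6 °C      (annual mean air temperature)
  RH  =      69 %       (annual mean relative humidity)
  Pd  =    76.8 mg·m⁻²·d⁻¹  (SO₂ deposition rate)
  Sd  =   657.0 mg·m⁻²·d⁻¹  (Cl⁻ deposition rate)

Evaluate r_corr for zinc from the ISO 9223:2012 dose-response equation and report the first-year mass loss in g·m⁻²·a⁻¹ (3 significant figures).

zinc: f(T) = -0.071·(T−10) [T>10 °C] = -0.8946
  SO₂ term: 0.0129·76.8^0.44·exp(0.046·69-0.8946) = 0.8513
  Cl⁻ term: 0.0175·657.0^0.57·exp(0.008·69+0.085·22.6) = 8.376
  r_corr = 0.8513 + 8.376 = 9.228 μm/a
Convert to mass loss: 9.228 μm/a × 7.14 g/cm³ = 65.89 g·m⁻²·a⁻¹

r_corr = 65.9 g·m⁻²·a⁻¹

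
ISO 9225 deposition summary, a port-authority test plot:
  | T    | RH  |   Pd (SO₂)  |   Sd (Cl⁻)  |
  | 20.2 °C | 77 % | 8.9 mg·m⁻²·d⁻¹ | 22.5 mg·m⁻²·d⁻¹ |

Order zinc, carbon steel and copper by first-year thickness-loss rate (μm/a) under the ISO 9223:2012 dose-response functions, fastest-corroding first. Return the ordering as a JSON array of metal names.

zinc: T>10 °C ⇒ hinge -0.071·(20.2−10) = -0.7242
  sulphur-dioxide contribution → 0.565 μm/a
  chloride contribution → 1.064 μm/a
  ⇒ r_corr(zinc) = 1.629 μm/a
carbon steel: f(T) = -0.054·(T−10) [T>10 °C] = -0.5508
  sulphur-dioxide contribution → 14.83 μm/a
  chloride contribution → 20.02 μm/a
  total first-year rate 34.85 μm/a
copper: T>10 °C ⇒ hinge -0.080·(20.2−10) = -0.8160
  sulphur-dioxide contribution → 0.3888 μm/a
  chloride contribution → 1.022 μm/a
  total first-year rate 1.411 μm/a
Ordering by μm/a: carbon steel (34.9) > zinc (1.63) > copper (1.41)

["carbon steel", "zinc", "copper"]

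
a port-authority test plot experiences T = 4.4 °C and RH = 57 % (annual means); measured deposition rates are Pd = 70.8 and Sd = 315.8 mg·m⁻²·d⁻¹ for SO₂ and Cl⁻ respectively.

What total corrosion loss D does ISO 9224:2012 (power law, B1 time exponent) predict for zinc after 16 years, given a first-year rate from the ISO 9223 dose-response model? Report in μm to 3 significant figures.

D(16) = 19.1 μm

zinc: f(T) = +0.038·(T−10) [T≤10 °C] = -0.2128
  Pd branch = 0.0129·Pd^0.44·e^(0.046·RH+f) = 0.9352 μm/a
  Cl⁻ term: 0.0175·315.8^0.57·exp(0.008·57+0.085·4.4) = 1.067
  r_corr = 0.9352 + 1.067 = 2.002 μm/a
ISO 9224: D(t) = r_corr · t^b with b = 0.813 (zinc, B1)
  D(16) = 2.002 × 16^0.813 = 2.002 × 9.527 = 19.07 μm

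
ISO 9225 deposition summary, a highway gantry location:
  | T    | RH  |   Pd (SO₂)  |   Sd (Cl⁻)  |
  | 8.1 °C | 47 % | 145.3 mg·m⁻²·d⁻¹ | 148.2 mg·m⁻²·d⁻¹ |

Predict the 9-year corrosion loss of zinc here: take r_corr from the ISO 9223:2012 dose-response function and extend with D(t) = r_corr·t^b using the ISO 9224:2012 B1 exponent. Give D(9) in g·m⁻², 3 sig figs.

D(9) = 77.1 g·m⁻²

zinc: f(T) = +0.038·(T−10) [T≤10 °C] = -0.0722
  sulphur-dioxide contribution → 0.9323 μm/a
  chloride contribution → 0.8765 μm/a
  total first-year rate 1.809 μm/a
Power-law: D(9) = r_corr · 9^0.813
  D(9) = 1.809 × 9^0.813 = 1.809 × 5.968 = 10.79 μm
  Mass loss = 10.79 μm × 7.14 g/cm³ = 77.07 g·m⁻²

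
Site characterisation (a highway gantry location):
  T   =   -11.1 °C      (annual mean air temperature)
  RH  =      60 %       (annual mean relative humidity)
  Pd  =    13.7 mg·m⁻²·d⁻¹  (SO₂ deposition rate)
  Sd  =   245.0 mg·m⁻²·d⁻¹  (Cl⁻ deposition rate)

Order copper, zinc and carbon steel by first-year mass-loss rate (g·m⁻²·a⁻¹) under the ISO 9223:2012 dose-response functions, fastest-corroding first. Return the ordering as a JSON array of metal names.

copper: temperature factor f = +0.126·(-21.1) = -2.6586
  sulphur-dioxide contribution → 0.02527 μm/a
  chloride contribution → 0.2279 μm/a
  total first-year rate 0.2531 μm/a
  mass loss = 0.2531 μm/a × 8.96 g/cm³ = 2.268 g·m⁻²·a⁻¹
zinc: T≤10 °C ⇒ hinge +0.038·(-11.1−10) = -0.8018
  sulphur-dioxide contribution → 0.2892 μm/a
  chloride contribution → 0.2533 μm/a
  ⇒ r_corr(zinc) = 0.5424 μm/a
  mass loss = 0.5424 μm/a × 7.14 g/cm³ = 3.873 g·m⁻²·a⁻¹
carbon steel: T≤10 °C ⇒ hinge +0.150·(-11.1−10) = -3.1650
  sulphur-dioxide contribution → 0.9676 μm/a
  chloride contribution → 14.35 μm/a
  ⇒ r_corr(carbon steel) = 15.32 μm/a
  mass loss = 15.32 μm/a × 7.85 g/cm³ = 120.3 g·m⁻²·a⁻¹
Ordering by g·m⁻²·a⁻¹: carbon steel (120) > zinc (3.87) > copper (2.27)

["carbon steel", "zinc", "copper"]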